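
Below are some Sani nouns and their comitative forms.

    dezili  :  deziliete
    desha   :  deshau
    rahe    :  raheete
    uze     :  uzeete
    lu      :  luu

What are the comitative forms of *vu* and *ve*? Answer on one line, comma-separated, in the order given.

The suffix is conditioned by the last vowel: -ete when the last vowel of the stem is a front vowel (*dezili*, *rahe*, *uze*); -u when the last vowel of the stem is a back vowel (*desha*, *lu*).
*vu*: last vowel = /u/, a back vowel → -u → *vuu*.
Since the last vowel of *ve* is /e/ (a front vowel), it takes -ete, giving *veete*.

vuu, veete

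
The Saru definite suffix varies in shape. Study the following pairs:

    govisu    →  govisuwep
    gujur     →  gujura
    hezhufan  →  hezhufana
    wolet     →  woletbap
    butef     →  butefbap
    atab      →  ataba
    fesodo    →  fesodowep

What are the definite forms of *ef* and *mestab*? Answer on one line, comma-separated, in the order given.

Looking at the final sound of each stem: -bap when the stem ends in a voiceless consonant (*wolet*, *butef*); -a when the stem ends in a voiced consonant (*gujur*, *hezhufan*, *atab*); -wep when the stem ends in a vowel (*govisu*, *fesodo*).
*ef* — final sound /f/ (a voiceless consonant) → -bap → *efbap*.
The final sound of *mestab* is /b/, which is a voiced consonant, so the suffix is -a, giving *mestaba*.

efbap, mestaba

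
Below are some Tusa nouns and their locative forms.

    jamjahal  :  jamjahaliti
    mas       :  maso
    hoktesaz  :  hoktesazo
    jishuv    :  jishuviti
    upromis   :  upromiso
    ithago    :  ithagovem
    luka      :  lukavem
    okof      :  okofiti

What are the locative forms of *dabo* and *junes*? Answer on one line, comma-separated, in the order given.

The alternation tracks the final sound of the stem — -o when the stem ends in a sibilant (*mas*, *hoktesaz*, *upromis*); -iti when the stem ends in a non-sibilant consonant (*jamjahal*, *jishuv*, *okof*); -vem when the stem ends in a vowel (*ithago*, *luka*).
*dabo*: final sound = /o/, a vowel → -vem → *dabovem*.
*junes*: final sound = /s/, a sibilant → -o → *juneso*.

dabovem, juneso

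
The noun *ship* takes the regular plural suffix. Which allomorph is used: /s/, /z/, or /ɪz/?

The stem *ship* ends in a voiceless non-sibilant consonant.
The plural suffix surfaces as /ɪz/ after sibilants, /s/ after other voiceless consonants, and /z/ after other voiced sounds.
So the plural -s on *ship* is pronounced /s/.

/s/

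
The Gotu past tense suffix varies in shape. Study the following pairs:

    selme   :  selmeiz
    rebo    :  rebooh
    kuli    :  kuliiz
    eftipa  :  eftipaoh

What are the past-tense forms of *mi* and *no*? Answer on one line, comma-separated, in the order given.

miiz, nooh

The alternation tracks the last vowel of the stem — -iz when the last vowel of the stem is a front vowel (*selme*, *kuli*); -oh when the last vowel of the stem is a back vowel (*rebo*, *eftipa*).
*mi*: last vowel = /i/, a front vowel → -iz → *miiz*.
Since the last vowel of *no* is /o/ (a back vowel), it takes -oh, giving *nooh*.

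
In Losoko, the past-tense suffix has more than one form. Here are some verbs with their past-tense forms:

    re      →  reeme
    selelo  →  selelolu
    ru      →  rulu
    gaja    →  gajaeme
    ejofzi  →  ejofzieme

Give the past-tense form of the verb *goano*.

goanolu

Looking at the last vowel of each stem: -lu when the last vowel of the stem is a rounded vowel (*selelo*, *ru*); -eme when the last vowel of the stem is an unrounded vowel (*re*, *gaja*, *ejofzi*).
Since the last vowel of *goano* is /o/ (a rounded vowel), it takes -lu, giving *goanolu*.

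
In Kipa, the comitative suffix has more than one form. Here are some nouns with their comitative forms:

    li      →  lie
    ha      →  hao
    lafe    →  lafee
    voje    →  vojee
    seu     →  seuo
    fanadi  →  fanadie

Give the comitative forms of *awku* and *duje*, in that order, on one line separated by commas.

awkuo, dujee

Looking at the last vowel of each stem: -e when the last vowel of the stem is a front vowel (*li*, *lafe*, *voje*, *fanadi*); -o when the last vowel of the stem is a back vowel (*ha*, *seu*).
The last vowel of *awku* is /u/, which is a back vowel, so the suffix is -o, giving *awkuo*.
Since the last vowel of *duje* is /e/ (a front vowel), it takes -e, giving *dujee*.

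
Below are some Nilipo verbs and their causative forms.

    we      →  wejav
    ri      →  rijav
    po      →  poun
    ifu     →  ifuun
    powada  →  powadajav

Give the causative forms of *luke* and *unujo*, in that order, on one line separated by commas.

lukejav, unujoun

The alternation tracks the last vowel of the stem — -un when the last vowel of the stem is a rounded vowel (*po*, *ifu*); -jav when the last vowel of the stem is an unrounded vowel (*we*, *ri*, *powada*).
Since the last vowel of *luke* is /e/ (an unrounded vowel), it takes -jav, giving *lukejav*.
Since the last vowel of *unujo* is /o/ (a rounded vowel), it takes -un, giving *unujoun*.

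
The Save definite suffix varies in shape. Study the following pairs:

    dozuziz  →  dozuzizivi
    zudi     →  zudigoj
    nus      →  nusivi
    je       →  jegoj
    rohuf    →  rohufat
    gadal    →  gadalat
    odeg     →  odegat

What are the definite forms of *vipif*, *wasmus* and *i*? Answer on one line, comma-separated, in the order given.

vipifat, wasmusivi, igoj

The suffix is conditioned by the final sound: -ivi when the stem ends in a sibilant (*dozuziz*, *nus*); -at when the stem ends in a non-sibilant consonant (*rohuf*, *gadal*, *odeg*); -goj when the stem ends in a vowel (*zudi*, *je*).
Since the final sound of *vipif* is /f/ (a non-sibilant consonant), it takes -at, giving *vipifat*.
*wasmus*: final sound = /s/, a sibilant → -ivi → *wasmusivi*.
*i* — final sound /i/ (a vowel) → -goj → *igoj*.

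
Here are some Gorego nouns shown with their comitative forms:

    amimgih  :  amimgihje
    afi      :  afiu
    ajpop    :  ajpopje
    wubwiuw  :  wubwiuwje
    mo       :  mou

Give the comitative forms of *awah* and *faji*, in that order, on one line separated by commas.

awahje, fajiu

Looking at the final sound of each stem: -je when the stem ends in a consonant (*amimgih*, *ajpop*, *wubwiuw*); -u when the stem ends in a vowel (*afi*, *mo*).
Since the final sound of *awah* is /h/ (a consonant), it takes -je, giving *awahje*.
*faji* — final sound /i/ (a vowel) → -u → *fajiu*.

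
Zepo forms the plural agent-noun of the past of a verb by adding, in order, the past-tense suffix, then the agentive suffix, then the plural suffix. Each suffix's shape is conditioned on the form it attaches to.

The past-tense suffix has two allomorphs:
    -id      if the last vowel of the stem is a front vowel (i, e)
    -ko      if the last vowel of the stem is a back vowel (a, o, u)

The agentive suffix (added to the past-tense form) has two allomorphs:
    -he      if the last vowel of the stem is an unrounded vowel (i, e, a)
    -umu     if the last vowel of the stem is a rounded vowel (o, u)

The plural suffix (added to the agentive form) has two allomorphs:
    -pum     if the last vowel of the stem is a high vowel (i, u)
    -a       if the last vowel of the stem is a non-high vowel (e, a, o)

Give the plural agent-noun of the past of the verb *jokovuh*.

*jokovuh* — last vowel /u/ (a back vowel) → -ko → *jokovuhko*.
The past-tense form *jokovuhko*: last vowel = /o/, a rounded vowel → -umu → *jokovuhkoumu*.
Since the last vowel of the agentive form *jokovuhkoumu* is /u/ (a high vowel), it takes -pum, giving *jokovuhkoumupum*.

jokovuhkoumupum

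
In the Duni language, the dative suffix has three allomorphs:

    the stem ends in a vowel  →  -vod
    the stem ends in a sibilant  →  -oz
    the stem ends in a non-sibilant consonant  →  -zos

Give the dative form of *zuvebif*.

zuvebifzos

*zuvebif* — final sound /f/ (a non-sibilant consonant) → -zos → *zuvebifzos*.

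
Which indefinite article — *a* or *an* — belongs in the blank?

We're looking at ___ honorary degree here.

an

The indefinite article is chosen by the initial *sound* of the following word, not its spelling.
*honorary* begins with the sound /ɒ/ (silent h) — a vowel sound.
So the article is *an*: We're looking at an honorary degree here.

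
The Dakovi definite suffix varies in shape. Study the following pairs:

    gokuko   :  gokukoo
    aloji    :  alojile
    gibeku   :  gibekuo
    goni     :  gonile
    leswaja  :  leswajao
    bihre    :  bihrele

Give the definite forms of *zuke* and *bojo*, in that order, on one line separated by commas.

The pattern is front/back vowel harmony: -le when the last vowel of the stem is a front vowel (*aloji*, *goni*, *bihre*); -o when the last vowel of the stem is a back vowel (*gokuko*, *gibeku*, *leswaja*).
*zuke* — last vowel /e/ (a front vowel) → -le → *zukele*.
*bojo*: last vowel = /o/, a back vowel → -o → *bojoo*.

zukele, bojoo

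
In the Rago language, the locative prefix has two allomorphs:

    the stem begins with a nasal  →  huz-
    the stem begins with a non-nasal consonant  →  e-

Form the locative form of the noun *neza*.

*neza*: first consonant = /n/, a nasal → huz- → *huzneza*.

huzneza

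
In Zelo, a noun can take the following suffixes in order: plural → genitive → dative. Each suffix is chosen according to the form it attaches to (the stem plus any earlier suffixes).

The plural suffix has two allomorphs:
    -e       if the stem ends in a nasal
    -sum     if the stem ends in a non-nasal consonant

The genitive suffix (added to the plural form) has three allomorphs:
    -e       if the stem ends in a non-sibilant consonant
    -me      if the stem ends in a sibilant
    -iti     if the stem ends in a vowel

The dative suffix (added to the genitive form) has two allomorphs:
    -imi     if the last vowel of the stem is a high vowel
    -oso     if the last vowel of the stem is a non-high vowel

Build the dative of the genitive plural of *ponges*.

The final consonant of *ponges* is /s/, which is non-nasal, so the plural suffix is -sum, giving *pongessum*.
The plural form *pongessum* — final sound /m/ (a non-sibilant consonant) → -e → *pongessume*.
Since the last vowel of the genitive form *pongessume* is /e/ (a non-high vowel), it takes -oso, giving *pongessumeoso*.

pongessumeoso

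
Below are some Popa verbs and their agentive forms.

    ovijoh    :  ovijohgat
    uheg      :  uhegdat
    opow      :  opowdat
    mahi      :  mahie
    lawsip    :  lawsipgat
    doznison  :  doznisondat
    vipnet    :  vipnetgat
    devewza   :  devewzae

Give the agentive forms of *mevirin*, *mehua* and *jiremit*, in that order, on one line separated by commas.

mevirindat, mehuae, jiremitgat

The alternation tracks the final sound of the stem — -gat when the stem ends in a voiceless consonant (*ovijoh*, *lawsip*, *vipnet*); -dat when the stem ends in a voiced consonant (*uheg*, *opow*, *doznison*); -e when the stem ends in a vowel (*mahi*, *devewza*).
*mevirin*: final sound = /n/, a voiced consonant → -dat → *mevirindat*.
The final sound of *mehua* is /a/, which is a vowel, so the suffix is -e, giving *mehuae*.
Since the final sound of *jiremit* is /t/ (a voiceless consonant), it takes -gat, giving *jiremitgat*.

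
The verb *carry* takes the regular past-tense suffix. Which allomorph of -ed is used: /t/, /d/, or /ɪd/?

The stem *carry* ends in a voiced sound other than /d/.
The -ed suffix is realized as /ɪd/ after /t, d/; as /t/ after other voiceless consonants; and as /d/ after other voiced sounds.
So -ed on *carry* is pronounced /d/.

/d/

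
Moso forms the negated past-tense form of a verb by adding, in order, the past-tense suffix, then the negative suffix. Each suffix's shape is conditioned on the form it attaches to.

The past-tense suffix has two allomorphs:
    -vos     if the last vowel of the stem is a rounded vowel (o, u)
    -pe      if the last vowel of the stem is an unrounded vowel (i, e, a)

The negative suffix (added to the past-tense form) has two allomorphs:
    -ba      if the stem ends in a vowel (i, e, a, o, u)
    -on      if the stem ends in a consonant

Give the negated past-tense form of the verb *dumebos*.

*dumebos*: last vowel = /o/, a rounded vowel → -vos → *dumebosvos*.
Since the final sound of the past-tense form *dumebosvos* is /s/ (a consonant), it takes -on, giving *dumebosvoson*.

dumebosvoson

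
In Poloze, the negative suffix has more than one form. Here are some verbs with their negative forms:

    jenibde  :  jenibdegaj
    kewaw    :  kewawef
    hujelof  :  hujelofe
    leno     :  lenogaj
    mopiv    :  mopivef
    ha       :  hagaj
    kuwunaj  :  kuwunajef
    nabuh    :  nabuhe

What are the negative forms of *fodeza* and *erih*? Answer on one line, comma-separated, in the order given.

fodezagaj, erihe

The alternation tracks the final sound of the stem — -e when the stem ends in a voiceless consonant (*hujelof*, *nabuh*); -ef when the stem ends in a voiced consonant (*kewaw*, *mopiv*, *kuwunaj*); -gaj when the stem ends in a vowel (*jenibde*, *leno*, *ha*).
*fodeza*: final sound = /a/, a vowel → -gaj → *fodezagaj*.
The final sound of *erih* is /h/, which is a voiceless consonant, so the suffix is -e, giving *erihe*.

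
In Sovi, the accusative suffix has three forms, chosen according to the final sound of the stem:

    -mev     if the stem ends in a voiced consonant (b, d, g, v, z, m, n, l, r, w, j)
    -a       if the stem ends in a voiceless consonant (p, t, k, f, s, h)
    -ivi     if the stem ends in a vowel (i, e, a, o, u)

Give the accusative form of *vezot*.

*vezot*: final sound = /t/, a voiceless consonant → -a → *vezota*.

vezota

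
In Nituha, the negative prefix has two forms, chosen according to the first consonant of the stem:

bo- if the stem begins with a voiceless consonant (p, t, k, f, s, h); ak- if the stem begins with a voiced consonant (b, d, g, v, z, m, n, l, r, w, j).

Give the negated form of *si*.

bosi

*si* — first consonant /s/ (voiceless) → bo- → *bosi*.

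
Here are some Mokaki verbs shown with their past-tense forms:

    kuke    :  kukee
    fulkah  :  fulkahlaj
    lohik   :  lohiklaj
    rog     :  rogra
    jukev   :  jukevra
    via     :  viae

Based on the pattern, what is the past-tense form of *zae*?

zaee

The suffix is conditioned by the final sound: -laj when the stem ends in a voiceless consonant (*fulkah*, *lohik*); -ra when the stem ends in a voiced consonant (*rog*, *jukev*); -e when the stem ends in a vowel (*kuke*, *via*).
Since the final sound of *zae* is /e/ (a vowel), it takes -e, giving *zaee*.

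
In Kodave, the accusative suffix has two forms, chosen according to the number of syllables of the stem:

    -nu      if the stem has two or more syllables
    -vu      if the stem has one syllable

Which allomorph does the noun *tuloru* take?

-nu

*tuloru* has 3 syllables, so the suffix is -nu.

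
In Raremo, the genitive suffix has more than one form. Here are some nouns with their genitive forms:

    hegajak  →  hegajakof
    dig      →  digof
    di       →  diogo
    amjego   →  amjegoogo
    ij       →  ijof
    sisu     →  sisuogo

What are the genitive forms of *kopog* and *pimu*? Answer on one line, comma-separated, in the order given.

kopogof, pimuogo

The suffix is conditioned by the final sound: -of when the stem ends in a consonant (*hegajak*, *dig*, *ij*); -ogo when the stem ends in a vowel (*di*, *amjego*, *sisu*).
*kopog* — final sound /g/ (a consonant) → -of → *kopogof*.
*pimu* — final sound /u/ (a vowel) → -ogo → *pimuogo*.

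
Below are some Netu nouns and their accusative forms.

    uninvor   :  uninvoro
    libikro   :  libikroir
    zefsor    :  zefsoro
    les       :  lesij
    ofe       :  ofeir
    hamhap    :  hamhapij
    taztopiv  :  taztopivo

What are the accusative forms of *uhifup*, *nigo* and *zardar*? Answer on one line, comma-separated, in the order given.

The alternation tracks the final sound of the stem — -ij when the stem ends in a voiceless consonant (*les*, *hamhap*); -o when the stem ends in a voiced consonant (*uninvor*, *zefsor*, *taztopiv*); -ir when the stem ends in a vowel (*libikro*, *ofe*).
Since the final sound of *uhifup* is /p/ (a voiceless consonant), it takes -ij, giving *uhifupij*.
Since the final sound of *nigo* is /o/ (a vowel), it takes -ir, giving *nigoir*.
*zardar*: final sound = /r/, a voiced consonant → -o → *zardaro*.

uhifupij, nigoir, zardaro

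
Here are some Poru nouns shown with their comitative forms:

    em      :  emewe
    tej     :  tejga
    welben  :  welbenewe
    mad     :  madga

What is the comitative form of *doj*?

dojga

The pattern is nasality of the final consonant: -ewe when the stem ends in a nasal (*em*, *welben*); -ga when the stem ends in a non-nasal consonant (*tej*, *mad*).
The final consonant of *doj* is /j/, which is non-nasal, so the suffix is -ga, giving *dojga*.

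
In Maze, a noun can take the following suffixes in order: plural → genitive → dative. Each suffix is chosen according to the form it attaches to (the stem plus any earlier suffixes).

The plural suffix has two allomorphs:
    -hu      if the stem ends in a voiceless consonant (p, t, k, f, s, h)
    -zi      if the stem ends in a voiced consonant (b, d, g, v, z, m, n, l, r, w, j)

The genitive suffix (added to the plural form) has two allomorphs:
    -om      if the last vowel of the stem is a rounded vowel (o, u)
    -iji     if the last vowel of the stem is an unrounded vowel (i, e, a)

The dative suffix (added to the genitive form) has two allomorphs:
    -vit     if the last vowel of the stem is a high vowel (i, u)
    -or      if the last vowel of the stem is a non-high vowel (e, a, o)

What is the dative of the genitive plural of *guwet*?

*guwet* — final consonant /t/ (voiceless) → -hu → *guwethu*.
The last vowel of the plural form *guwethu* is /u/, which is a rounded vowel, so the genitive suffix is -om, giving *guwethuom*.
The genitive form *guwethuom* — last vowel /o/ (a non-high vowel) → -or → *guwethuomor*.

guwethuomor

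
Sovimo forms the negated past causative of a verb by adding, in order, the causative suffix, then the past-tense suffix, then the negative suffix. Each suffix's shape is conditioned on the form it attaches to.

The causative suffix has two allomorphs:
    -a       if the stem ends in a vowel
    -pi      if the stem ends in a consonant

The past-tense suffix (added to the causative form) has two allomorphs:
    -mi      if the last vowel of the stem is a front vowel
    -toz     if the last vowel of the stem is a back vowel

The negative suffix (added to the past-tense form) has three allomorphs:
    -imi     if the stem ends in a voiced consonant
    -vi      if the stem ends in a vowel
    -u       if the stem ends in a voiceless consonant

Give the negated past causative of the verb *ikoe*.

*ikoe* — final sound /e/ (a vowel) → -a → *ikoea*.
The causative form *ikoea* — last vowel /a/ (a back vowel) → -toz → *ikoeatoz*.
The past-tense form *ikoeatoz*: final sound = /z/, a voiced consonant → -imi → *ikoeatozimi*.

ikoeatozimi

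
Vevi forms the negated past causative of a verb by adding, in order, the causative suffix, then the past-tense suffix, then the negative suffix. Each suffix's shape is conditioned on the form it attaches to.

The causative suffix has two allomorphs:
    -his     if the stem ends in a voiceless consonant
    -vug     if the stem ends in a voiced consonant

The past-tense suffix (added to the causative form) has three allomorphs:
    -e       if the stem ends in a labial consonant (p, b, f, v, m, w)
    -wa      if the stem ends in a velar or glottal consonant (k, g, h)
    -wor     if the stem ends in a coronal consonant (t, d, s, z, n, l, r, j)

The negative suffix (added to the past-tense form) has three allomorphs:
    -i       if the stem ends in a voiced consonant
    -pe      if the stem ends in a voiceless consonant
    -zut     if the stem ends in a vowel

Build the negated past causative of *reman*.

Since the final consonant of *reman* is /n/ (voiced), it takes -vug, giving *remanvug*.
The causative form *remanvug* — final consonant /g/ (velar/glottal) → -wa → *remanvugwa*.
Since the final sound of the past-tense form *remanvugwa* is /a/ (a vowel), it takes -zut, giving *remanvugwazut*.

remanvugwazut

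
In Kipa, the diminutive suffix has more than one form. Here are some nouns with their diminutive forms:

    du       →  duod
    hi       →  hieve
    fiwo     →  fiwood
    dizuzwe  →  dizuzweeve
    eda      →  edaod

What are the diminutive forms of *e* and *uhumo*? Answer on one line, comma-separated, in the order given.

The alternation tracks the last vowel of the stem — -eve when the last vowel of the stem is a front vowel (*hi*, *dizuzwe*); -od when the last vowel of the stem is a back vowel (*du*, *fiwo*, *eda*).
*e* — last vowel /e/ (a front vowel) → -eve → *eeve*.
*uhumo*: last vowel = /o/, a back vowel → -od → *uhumood*.

eeve, uhumood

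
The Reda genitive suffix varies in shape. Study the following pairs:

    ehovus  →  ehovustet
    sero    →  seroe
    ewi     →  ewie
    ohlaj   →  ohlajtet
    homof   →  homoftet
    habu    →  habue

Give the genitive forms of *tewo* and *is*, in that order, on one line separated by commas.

tewoe, istet

Looking at the final sound of each stem: -tet when the stem ends in a consonant (*ehovus*, *ohlaj*, *homof*); -e when the stem ends in a vowel (*sero*, *ewi*, *habu*).
*tewo* — final sound /o/ (a vowel) → -e → *tewoe*.
The final sound of *is* is /s/, which is a consonant, so the suffix is -tet, giving *istet*.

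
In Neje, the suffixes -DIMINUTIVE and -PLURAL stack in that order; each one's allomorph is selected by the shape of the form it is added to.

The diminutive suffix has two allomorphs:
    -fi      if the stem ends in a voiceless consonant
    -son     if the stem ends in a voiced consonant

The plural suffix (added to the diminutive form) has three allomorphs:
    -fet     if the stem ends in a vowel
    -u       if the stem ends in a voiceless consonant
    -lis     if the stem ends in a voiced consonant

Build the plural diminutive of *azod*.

Since the final consonant of *azod* is /d/ (voiced), it takes -son, giving *azodson*.
Since the final sound of the diminutive form *azodson* is /n/ (a voiced consonant), it takes -lis, giving *azodsonlis*.

azodsonlis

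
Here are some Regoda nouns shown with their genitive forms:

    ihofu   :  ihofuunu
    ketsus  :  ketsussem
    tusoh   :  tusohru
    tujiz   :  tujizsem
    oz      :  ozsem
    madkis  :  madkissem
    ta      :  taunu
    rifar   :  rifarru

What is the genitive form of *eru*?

eruunu

Looking at the final sound of each stem: -sem when the stem ends in a sibilant (*ketsus*, *tujiz*, *oz*, *madkis*); -ru when the stem ends in a non-sibilant consonant (*tusoh*, *rifar*); -unu when the stem ends in a vowel (*ihofu*, *ta*).
*eru* — final sound /u/ (a vowel) → -unu → *eruunu*.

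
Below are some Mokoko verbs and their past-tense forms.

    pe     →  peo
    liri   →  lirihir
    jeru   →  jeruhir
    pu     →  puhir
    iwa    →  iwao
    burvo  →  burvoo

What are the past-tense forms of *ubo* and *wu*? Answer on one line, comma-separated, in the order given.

Looking at the last vowel of each stem: -hir when the last vowel of the stem is a high vowel (*liri*, *jeru*, *pu*); -o when the last vowel of the stem is a non-high vowel (*pe*, *iwa*, *burvo*).
Since the last vowel of *ubo* is /o/ (a non-high vowel), it takes -o, giving *uboo*.
*wu*: last vowel = /u/, a high vowel → -hir → *wuhir*.

uboo, wuhir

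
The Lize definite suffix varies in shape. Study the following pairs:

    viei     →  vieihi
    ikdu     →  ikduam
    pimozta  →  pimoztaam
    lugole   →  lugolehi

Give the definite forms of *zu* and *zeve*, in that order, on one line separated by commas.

The pattern is front/back vowel harmony: -hi when the last vowel of the stem is a front vowel (*viei*, *lugole*); -am when the last vowel of the stem is a back vowel (*ikdu*, *pimozta*).
*zu* — last vowel /u/ (a back vowel) → -am → *zuam*.
Since the last vowel of *zeve* is /e/ (a front vowel), it takes -hi, giving *zevehi*.

zuam, zevehi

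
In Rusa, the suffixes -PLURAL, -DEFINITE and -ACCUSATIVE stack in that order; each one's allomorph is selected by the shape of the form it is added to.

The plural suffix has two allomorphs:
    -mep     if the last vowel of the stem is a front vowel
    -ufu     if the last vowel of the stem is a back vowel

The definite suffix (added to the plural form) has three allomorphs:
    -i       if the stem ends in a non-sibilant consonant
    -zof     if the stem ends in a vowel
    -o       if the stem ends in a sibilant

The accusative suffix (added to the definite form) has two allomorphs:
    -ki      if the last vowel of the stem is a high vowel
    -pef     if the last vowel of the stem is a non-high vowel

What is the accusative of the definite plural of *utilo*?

Since the last vowel of *utilo* is /o/ (a back vowel), it takes -ufu, giving *utiloufu*.
The plural form *utiloufu*: final sound = /u/, a vowel → -zof → *utiloufuzof*.
The definite form *utiloufuzof* — last vowel /o/ (a non-high vowel) → -pef → *utiloufuzofpef*.

utiloufuzofpef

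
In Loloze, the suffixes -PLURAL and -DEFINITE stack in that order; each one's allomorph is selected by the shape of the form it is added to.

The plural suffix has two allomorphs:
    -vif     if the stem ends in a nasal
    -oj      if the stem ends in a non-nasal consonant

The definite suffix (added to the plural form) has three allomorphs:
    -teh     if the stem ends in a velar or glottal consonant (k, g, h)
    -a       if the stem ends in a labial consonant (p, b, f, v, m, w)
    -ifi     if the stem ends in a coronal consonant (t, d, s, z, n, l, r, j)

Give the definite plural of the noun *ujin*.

The final consonant of *ujin* is /n/, which is a nasal, so the plural suffix is -vif, giving *ujinvif*.
The plural form *ujinvif*: final consonant = /f/, labial → -a → *ujinvifa*.

ujinvifa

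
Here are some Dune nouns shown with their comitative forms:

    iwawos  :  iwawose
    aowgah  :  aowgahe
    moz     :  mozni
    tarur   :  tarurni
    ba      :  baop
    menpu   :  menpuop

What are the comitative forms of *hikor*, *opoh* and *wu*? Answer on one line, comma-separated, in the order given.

The pattern is voicing of the final sound: -e when the stem ends in a voiceless consonant (*iwawos*, *aowgah*); -ni when the stem ends in a voiced consonant (*moz*, *tarur*); -op when the stem ends in a vowel (*ba*, *menpu*).
*hikor* — final sound /r/ (a voiced consonant) → -ni → *hikorni*.
*opoh*: final sound = /h/, a voiceless consonant → -e → *opohe*.
*wu*: final sound = /u/, a vowel → -op → *wuop*.

hikorni, opohe, wuop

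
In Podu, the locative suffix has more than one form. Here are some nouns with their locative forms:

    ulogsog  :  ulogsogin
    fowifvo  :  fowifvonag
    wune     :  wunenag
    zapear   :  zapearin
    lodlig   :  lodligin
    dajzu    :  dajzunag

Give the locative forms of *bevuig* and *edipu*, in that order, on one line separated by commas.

bevuigin, edipunag

The alternation tracks the final sound of the stem — -in when the stem ends in a consonant (*ulogsog*, *zapear*, *lodlig*); -nag when the stem ends in a vowel (*fowifvo*, *wune*, *dajzu*).
*bevuig* — final sound /g/ (a consonant) → -in → *bevuigin*.
*edipu* — final sound /u/ (a vowel) → -nag → *edipunag*.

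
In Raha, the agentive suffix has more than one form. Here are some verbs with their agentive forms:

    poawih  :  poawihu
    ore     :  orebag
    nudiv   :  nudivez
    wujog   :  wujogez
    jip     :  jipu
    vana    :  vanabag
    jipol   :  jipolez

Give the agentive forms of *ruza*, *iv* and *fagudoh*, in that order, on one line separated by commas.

ruzabag, ivez, fagudohu

The pattern is voicing of the final sound: -u when the stem ends in a voiceless consonant (*poawih*, *jip*); -ez when the stem ends in a voiced consonant (*nudiv*, *wujog*, *jipol*); -bag when the stem ends in a vowel (*ore*, *vana*).
Since the final sound of *ruza* is /a/ (a vowel), it takes -bag, giving *ruzabag*.
Since the final sound of *iv* is /v/ (a voiced consonant), it takes -ez, giving *ivez*.
*fagudoh* — final sound /h/ (a voiceless consonant) → -u → *fagudohu*.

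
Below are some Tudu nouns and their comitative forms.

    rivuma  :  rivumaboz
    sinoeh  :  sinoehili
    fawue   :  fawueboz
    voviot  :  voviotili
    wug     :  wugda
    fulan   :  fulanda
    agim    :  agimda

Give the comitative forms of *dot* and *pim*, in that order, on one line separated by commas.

dotili, pimda

The suffix is conditioned by the final sound: -ili when the stem ends in a voiceless consonant (*sinoeh*, *voviot*); -da when the stem ends in a voiced consonant (*wug*, *fulan*, *agim*); -boz when the stem ends in a vowel (*rivuma*, *fawue*).
Since the final sound of *dot* is /t/ (a voiceless consonant), it takes -ili, giving *dotili*.
*pim* — final sound /m/ (a voiced consonant) → -da → *pimda*.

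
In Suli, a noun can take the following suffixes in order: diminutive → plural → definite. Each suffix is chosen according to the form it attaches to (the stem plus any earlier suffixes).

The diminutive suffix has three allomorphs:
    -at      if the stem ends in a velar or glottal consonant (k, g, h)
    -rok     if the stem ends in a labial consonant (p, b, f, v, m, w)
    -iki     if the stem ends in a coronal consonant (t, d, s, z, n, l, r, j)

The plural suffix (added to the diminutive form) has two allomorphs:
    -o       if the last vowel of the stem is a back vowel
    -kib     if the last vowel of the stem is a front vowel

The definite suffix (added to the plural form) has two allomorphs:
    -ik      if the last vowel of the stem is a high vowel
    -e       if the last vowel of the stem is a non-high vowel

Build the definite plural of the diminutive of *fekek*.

*fekek* — final consonant /k/ (velar/glottal) → -at → *fekekat*.
Since the last vowel of the diminutive form *fekekat* is /a/ (a back vowel), it takes -o, giving *fekekato*.
The plural form *fekekato*: last vowel = /o/, a non-high vowel → -e → *fekekatoe*.

fekekatoe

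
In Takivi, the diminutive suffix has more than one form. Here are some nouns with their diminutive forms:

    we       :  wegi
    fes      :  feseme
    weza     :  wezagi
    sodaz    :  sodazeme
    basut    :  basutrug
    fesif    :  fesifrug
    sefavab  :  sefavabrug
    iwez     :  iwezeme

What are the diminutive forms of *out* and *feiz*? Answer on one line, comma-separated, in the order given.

outrug, feizeme

The suffix is conditioned by the final sound: -eme when the stem ends in a sibilant (*fes*, *sodaz*, *iwez*); -rug when the stem ends in a non-sibilant consonant (*basut*, *fesif*, *sefavab*); -gi when the stem ends in a vowel (*we*, *weza*).
Since the final sound of *out* is /t/ (a non-sibilant consonant), it takes -rug, giving *outrug*.
Since the final sound of *feiz* is /z/ (a sibilant), it takes -eme, giving *feizeme*.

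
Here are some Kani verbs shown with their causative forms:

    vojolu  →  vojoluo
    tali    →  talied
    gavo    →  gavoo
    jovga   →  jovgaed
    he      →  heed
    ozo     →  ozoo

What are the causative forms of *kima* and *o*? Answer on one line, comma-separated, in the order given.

kimaed, oo

The suffix is conditioned by the last vowel: -o when the last vowel of the stem is a rounded vowel (*vojolu*, *gavo*, *ozo*); -ed when the last vowel of the stem is an unrounded vowel (*tali*, *jovga*, *he*).
*kima*: last vowel = /a/, an unrounded vowel → -ed → *kimaed*.
The last vowel of *o* is /o/, which is a rounded vowel, so the suffix is -o, giving *oo*.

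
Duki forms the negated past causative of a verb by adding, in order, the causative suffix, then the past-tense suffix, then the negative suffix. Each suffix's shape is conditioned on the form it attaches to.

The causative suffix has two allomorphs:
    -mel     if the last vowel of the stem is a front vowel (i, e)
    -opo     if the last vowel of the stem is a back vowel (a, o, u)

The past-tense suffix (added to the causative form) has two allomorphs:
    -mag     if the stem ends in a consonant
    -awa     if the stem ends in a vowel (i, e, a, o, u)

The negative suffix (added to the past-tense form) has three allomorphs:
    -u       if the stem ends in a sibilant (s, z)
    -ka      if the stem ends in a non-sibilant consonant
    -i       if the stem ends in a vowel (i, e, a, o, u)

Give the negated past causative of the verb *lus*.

lusopoawai

*lus*: last vowel = /u/, a back vowel → -opo → *lusopo*.
The causative form *lusopo* — final sound /o/ (a vowel) → -awa → *lusopoawa*.
The final sound of the past-tense form *lusopoawa* is /a/, which is a vowel, so the negative suffix is -i, giving *lusopoawai*.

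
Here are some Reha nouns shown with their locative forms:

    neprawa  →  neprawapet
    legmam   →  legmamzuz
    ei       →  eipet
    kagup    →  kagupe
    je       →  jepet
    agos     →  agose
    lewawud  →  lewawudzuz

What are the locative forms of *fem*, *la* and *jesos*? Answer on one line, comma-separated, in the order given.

The alternation tracks the final sound of the stem — -e when the stem ends in a voiceless consonant (*kagup*, *agos*); -zuz when the stem ends in a voiced consonant (*legmam*, *lewawud*); -pet when the stem ends in a vowel (*neprawa*, *ei*, *je*).
Since the final sound of *fem* is /m/ (a voiced consonant), it takes -zuz, giving *femzuz*.
The final sound of *la* is /a/, which is a vowel, so the suffix is -pet, giving *lapet*.
Since the final sound of *jesos* is /s/ (a voiceless consonant), it takes -e, giving *jesose*.

femzuz, lapet, jesose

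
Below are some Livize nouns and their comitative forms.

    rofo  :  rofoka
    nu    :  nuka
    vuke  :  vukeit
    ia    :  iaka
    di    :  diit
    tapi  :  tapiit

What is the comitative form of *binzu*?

The alternation tracks the last vowel of the stem — -it when the last vowel of the stem is a front vowel (*vuke*, *di*, *tapi*); -ka when the last vowel of the stem is a back vowel (*rofo*, *nu*, *ia*).
Since the last vowel of *binzu* is /u/ (a back vowel), it takes -ka, giving *binzuka*.

binzuka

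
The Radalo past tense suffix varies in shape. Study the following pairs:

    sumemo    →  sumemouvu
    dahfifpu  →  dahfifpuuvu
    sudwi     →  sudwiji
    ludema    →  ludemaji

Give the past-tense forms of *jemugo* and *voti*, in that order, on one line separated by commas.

jemugouvu, votiji

The pattern is rounding harmony: -uvu when the last vowel of the stem is a rounded vowel (*sumemo*, *dahfifpu*); -ji when the last vowel of the stem is an unrounded vowel (*sudwi*, *ludema*).
*jemugo* — last vowel /o/ (a rounded vowel) → -uvu → *jemugouvu*.
*voti*: last vowel = /i/, an unrounded vowel → -ji → *votiji*.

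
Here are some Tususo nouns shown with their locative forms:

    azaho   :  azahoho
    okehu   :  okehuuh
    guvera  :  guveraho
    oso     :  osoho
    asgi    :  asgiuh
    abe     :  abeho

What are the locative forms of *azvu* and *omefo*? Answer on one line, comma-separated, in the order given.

azvuuh, omefoho

The suffix is conditioned by the last vowel: -uh when the last vowel of the stem is a high vowel (*okehu*, *asgi*); -ho when the last vowel of the stem is a non-high vowel (*azaho*, *guvera*, *oso*, *abe*).
The last vowel of *azvu* is /u/, which is a high vowel, so the suffix is -uh, giving *azvuuh*.
Since the last vowel of *omefo* is /o/ (a non-high vowel), it takes -ho, giving *omefoho*.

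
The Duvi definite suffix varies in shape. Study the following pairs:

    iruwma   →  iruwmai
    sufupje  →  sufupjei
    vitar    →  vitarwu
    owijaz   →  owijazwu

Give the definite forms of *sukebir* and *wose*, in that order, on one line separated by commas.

The alternation tracks the final sound of the stem — -wu when the stem ends in a consonant (*vitar*, *owijaz*); -i when the stem ends in a vowel (*iruwma*, *sufupje*).
Since the final sound of *sukebir* is /r/ (a consonant), it takes -wu, giving *sukebirwu*.
The final sound of *wose* is /e/, which is a vowel, so the suffix is -i, giving *wosei*.

sukebirwu, wosei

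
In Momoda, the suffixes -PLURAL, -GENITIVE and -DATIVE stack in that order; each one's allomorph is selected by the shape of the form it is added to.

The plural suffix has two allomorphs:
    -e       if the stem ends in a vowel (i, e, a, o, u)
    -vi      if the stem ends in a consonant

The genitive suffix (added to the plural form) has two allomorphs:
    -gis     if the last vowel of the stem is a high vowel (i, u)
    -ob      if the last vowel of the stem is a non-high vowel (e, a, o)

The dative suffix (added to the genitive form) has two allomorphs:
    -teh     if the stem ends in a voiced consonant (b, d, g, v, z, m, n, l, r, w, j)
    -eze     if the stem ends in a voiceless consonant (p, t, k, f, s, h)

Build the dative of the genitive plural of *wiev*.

*wiev* — final sound /v/ (a consonant) → -vi → *wievvi*.
The last vowel of the plural form *wievvi* is /i/, which is a high vowel, so the genitive suffix is -gis, giving *wievvigis*.
The genitive form *wievvigis* — final consonant /s/ (voiceless) → -eze → *wievvigiseze*.

wievvigiseze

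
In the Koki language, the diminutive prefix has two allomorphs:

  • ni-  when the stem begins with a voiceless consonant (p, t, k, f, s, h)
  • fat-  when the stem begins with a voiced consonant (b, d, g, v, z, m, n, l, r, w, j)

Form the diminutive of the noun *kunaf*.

nikunaf

*kunaf* — first consonant /k/ (voiceless) → ni- → *nikunaf*.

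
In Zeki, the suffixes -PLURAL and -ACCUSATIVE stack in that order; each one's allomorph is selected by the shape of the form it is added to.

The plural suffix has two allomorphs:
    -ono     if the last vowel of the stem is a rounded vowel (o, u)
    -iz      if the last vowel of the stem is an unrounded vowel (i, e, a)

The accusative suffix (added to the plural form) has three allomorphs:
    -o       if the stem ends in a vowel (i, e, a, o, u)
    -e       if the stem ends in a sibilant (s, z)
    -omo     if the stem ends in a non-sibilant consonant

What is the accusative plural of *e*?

*e*: last vowel = /e/, an unrounded vowel → -iz → *eiz*.
The plural form *eiz* — final sound /z/ (a sibilant) → -e → *eize*.

eize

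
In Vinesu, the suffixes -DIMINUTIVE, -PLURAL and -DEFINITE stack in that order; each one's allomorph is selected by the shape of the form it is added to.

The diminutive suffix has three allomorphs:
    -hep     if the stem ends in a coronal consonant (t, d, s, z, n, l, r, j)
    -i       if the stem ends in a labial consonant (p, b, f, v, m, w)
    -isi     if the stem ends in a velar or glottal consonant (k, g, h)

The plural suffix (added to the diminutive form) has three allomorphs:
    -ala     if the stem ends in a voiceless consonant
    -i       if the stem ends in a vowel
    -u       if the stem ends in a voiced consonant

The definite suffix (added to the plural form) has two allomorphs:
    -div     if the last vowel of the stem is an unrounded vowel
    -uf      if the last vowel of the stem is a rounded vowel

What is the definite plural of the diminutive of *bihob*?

The final consonant of *bihob* is /b/, which is labial, so the diminutive suffix is -i, giving *bihobi*.
The diminutive form *bihobi* — final sound /i/ (a vowel) → -i → *bihobii*.
The plural form *bihobii*: last vowel = /i/, an unrounded vowel → -div → *bihobiidiv*.

bihobiidiv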